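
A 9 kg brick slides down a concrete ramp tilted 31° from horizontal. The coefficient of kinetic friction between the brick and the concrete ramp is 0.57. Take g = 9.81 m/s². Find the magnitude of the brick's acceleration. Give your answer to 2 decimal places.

Resolving the weight along the incline: the component pulling the brick down the slope is mg sin 31° = 9 × 9.81 × 0.5150 = 45.469 N, and the normal force is N = mg cos 31° = 9 × 9.81 × 0.8572 = 75.682 N.
Kinetic friction acts up the slope with magnitude f = μN = 0.57 × 75.682 = 43.139 N.
Net force along the incline is 45.469 − 43.139 = 2.330 N, so a = 2.330 / 9 = 0.2589 m/s².

0.26 m/s²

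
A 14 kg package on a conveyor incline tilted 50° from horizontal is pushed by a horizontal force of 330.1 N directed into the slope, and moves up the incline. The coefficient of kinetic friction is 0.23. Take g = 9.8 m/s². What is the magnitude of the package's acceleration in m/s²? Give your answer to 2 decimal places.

2.05 m/s²

The horizontal push has components F cos 50° = 330.1 × 0.6428 = 212.188 N up the incline and F sin 50° = 330.1 × 0.7660 = 252.857 N pressing into the surface.
The normal force is therefore N = mg cos 50° + F sin 50° = 88.192 + 252.857 = 341.049 N, and kinetic friction down the slope is μN = 0.23 × 341.049 = 78.441 N.
Along the incline: F cos 50° − mg sin 50° − μN = ma, so 212.188 − 105.095 − 78.441 = 14 a, giving a = 2.0466 m/s².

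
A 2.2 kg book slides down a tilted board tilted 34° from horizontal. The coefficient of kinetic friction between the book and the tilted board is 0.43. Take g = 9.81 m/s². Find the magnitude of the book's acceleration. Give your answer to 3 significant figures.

Resolving the weight along the incline: the component pulling the book down the slope is mg sin 34° = 2.2 × 9.81 × 0.5592 = 12.069 N, and the normal force is N = mg cos 34° = 2.2 × 9.81 × 0.8290 = 17.891 N.
Kinetic friction acts up the slope with magnitude f = μN = 0.43 × 17.891 = 7.693 N.
Net force along the incline is 12.069 − 7.693 = 4.376 N, so a = 4.376 / 2.2 = 1.9891 m/s².

1.99 m/s²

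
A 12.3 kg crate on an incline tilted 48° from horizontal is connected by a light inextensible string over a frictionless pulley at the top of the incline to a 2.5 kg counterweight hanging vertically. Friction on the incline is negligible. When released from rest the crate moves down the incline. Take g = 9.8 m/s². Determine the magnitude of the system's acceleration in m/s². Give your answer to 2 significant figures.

For the crate on the incline: the weight component along the slope is m₁g sin 48° = 12.3 × 9.8 × 0.7431 = 89.573 N and the normal force is N = m₁g cos 48° = 80.657 N.
Newton's second law for the crate (down-slope positive): 89.573 − T = 12.3 a. For the hanging counterweight (upward positive): T − 2.5 × 9.8 = 2.5 a.
Adding the two equations eliminates T: 65.073 = 14.8 a, so a = 4.3968 m/s².

4.4 m/s²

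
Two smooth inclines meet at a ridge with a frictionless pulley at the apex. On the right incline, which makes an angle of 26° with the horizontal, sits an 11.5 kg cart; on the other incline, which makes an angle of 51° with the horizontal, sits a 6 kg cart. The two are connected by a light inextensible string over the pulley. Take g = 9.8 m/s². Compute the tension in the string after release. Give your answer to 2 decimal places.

Resolve each weight along its own incline: the 11.5 kg mass has component 11.5 × 9.8 × sin 26° = 49.404 N down its slope, and the 6 kg mass has 6 × 9.8 × sin 51° = 45.696 N down its slope.
The 11.5 kg side's 49.404 N exceeds the other side's 45.696 N, so that mass slides down and the 6 kg mass slides up. Taking that direction as positive, Newton's second law for the whole system gives 49.404 − 45.696 = (11.5 + 6) a, so a = 3.708 / 17.5 = 0.2119 m/s².
For the 6 kg mass (up-slope positive): T − 45.696 = 6 × 0.2119, so T = 46.967 N.

46.97 N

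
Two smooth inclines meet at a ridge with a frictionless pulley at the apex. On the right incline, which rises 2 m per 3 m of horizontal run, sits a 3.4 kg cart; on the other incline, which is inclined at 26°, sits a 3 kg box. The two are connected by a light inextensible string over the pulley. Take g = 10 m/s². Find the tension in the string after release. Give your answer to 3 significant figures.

15.8 N

Resolve each weight along its own incline: the 3.4 kg mass has component 3.4 × 10 × sin 33.69° = 18.860 N down its slope, and the 3 kg mass has 3 × 10 × sin 26° = 13.151 N down its slope.
The 3.4 kg side's 18.860 N exceeds the other side's 13.151 N, so that mass slides down and the 3 kg mass slides up. Taking that direction as positive, Newton's second law for the whole system gives 18.860 − 13.151 = (3.4 + 3) a, so a = 5.709 / 6.4 = 0.8920 m/s².
For the 3 kg mass (up-slope positive): T − 13.151 = 3 × 0.8920, so T = 15.827 N.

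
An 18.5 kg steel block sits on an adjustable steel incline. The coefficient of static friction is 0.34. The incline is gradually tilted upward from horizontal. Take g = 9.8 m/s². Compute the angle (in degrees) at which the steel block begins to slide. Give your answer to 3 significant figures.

18.8°

At the threshold of sliding, static friction is at its maximum μ_s N and exactly balances the weight component along the incline: mg sin θ = μ_s mg cos θ.
Hence tan θ = μ_s = 0.34, so θ = arctan(0.34) = 18.7780°.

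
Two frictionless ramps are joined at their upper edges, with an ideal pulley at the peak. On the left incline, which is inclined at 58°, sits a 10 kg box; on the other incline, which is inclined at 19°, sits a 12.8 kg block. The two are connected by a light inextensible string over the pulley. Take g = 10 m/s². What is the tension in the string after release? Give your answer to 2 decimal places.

Resolve each weight along its own incline: the 10 kg mass has component 10 × 10 × sin 58° = 84.805 N down its slope, and the 12.8 kg mass has 12.8 × 10 × sin 19° = 41.673 N down its slope.
The 10 kg side's 84.805 N exceeds the other side's 41.673 N, so that mass slides down and the 12.8 kg mass slides up. Taking that direction as positive, Newton's second law for the whole system gives 84.805 − 41.673 = (10 + 12.8) a, so a = 43.132 / 22.8 = 1.8918 m/s².
For the 12.8 kg mass (up-slope positive): T − 41.673 = 12.8 × 1.8918, so T = 65.888 N.

65.89 N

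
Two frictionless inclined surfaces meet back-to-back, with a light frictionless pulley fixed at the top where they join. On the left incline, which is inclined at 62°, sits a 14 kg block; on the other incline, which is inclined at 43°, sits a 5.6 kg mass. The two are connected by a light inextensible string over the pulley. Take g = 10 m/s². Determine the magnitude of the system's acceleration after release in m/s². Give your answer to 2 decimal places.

4.36 m/s²

Resolve each weight along its own incline: the 14 kg mass has component 14 × 10 × sin 62° = 123.613 N down its slope, and the 5.6 kg mass has 5.6 × 10 × sin 43° = 38.192 N down its slope.
The 14 kg side's 123.613 N exceeds the other side's 38.192 N, so that mass slides down and the 5.6 kg mass slides up. Taking that direction as positive, Newton's second law for the whole system gives 123.613 − 38.192 = (14 + 5.6) a, so a = 85.421 / 19.6 = 4.3582 m/s².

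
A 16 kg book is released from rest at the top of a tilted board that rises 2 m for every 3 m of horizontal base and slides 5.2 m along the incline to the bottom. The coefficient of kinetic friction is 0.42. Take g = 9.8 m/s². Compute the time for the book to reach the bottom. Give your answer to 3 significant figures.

2.27 s

The weight component along the incline is mg sin 33.69° = 86.977 N and the normal force is N = mg cos 33.69° = 130.465 N.
Friction up the slope is f = μN = 0.42 × 130.465 = 54.795 N, so the net downslope force is 86.977 − 54.795 = 32.182 N and a = 32.182 / 16 = 2.0114 m/s².
Starting from rest, L = ½at², so t = √(2L/a) = √(2 × 5.2 / 2.0114) = 2.2739 s.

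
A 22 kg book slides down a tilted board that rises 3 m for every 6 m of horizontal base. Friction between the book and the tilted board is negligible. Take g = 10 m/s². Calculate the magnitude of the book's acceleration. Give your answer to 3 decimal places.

4.472 m/s²

Resolving the weight along the incline: the component pulling the book down the slope is mg sin 26.57° = 22 × 10 × 0.4472 = 98.384 N, and the normal force is N = mg cos 26.57° = 22 × 10 × 0.8944 = 196.768 N.
With no friction the net force along the incline is 98.384 N, so a = g sin 26.57° = 98.384 / 22 = 4.4720 m/s².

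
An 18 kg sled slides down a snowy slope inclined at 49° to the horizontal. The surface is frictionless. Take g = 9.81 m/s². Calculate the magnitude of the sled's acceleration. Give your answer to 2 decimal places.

Resolving the weight along the incline: the component pulling the sled down the slope is mg sin 49° = 18 × 9.81 × 0.7547 = 133.265 N, and the normal force is N = mg cos 49° = 18 × 9.81 × 0.6561 = 115.854 N.
With no friction the net force along the incline is 133.265 N, so a = g sin 49° = 133.265 / 18 = 7.4036 m/s².

7.40 m/s²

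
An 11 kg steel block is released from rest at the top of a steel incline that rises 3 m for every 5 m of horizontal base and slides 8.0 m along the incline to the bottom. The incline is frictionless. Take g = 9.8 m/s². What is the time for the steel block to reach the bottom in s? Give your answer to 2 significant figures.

1.8 s

The weight component along the incline is mg sin 30.96° = 55.463 N and the normal force is N = mg cos 30.96° = 92.438 N.
With no friction, a = g sin 30.96° = 5.0421 m/s².
Starting from rest, L = ½at², so t = √(2L/a) = √(2 × 8.0 / 5.0421) = 1.7814 s.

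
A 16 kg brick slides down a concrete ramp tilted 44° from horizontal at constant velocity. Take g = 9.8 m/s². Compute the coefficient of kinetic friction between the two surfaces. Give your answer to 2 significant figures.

At constant velocity the net force along the incline is zero: mg sin 44° = μ mg cos 44°.
So μ = tan 44° = 0.6947 / 0.7193 = 0.9658.

0.97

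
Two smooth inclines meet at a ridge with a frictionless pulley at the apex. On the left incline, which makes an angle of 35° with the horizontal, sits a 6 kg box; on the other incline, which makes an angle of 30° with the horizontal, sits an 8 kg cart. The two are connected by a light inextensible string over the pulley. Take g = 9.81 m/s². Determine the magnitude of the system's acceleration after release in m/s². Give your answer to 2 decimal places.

0.39 m/s²

Resolve each weight along its own incline: the 6 kg mass has component 6 × 9.81 × sin 35° = 33.761 N down its slope, and the 8 kg mass has 8 × 9.81 × sin 30° = 39.240 N down its slope.
The 8 kg side's 39.240 N exceeds the other side's 33.761 N, so that mass slides down and the 6 kg mass slides up. Taking that direction as positive, Newton's second law for the whole system gives 39.240 − 33.761 = (6 + 8) a, so a = 5.479 / 14 = 0.3914 m/s².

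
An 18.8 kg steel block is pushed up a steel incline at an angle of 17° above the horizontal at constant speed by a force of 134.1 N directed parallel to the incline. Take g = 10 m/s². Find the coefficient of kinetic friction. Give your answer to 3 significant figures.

0.440

At constant speed ΣF = 0 along the incline. The applied 134.1 N acts up the slope; the weight component mg sin 17° = 54.966 N and kinetic friction μN both act down the slope.
So 134.1 = 54.966 + μ × 179.785, giving μ = (134.1 − 54.966) / 179.785 = 0.4402.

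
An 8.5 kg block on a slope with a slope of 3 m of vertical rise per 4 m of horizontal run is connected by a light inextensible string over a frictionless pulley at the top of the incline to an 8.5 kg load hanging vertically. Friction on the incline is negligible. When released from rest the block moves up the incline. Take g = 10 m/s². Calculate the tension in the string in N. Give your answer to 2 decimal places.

For the block on the incline: the weight component along the slope is m₁g sin 36.87° = 8.5 × 10 × 0.6000 = 51.000 N and the normal force is N = m₁g cos 36.87° = 68.000 N.
Newton's second law for the block (up-slope positive): T − 51.000 = 8.5 a. For the hanging load (downward positive): 8.5 × 10 − T = 8.5 a.
Adding the two equations eliminates T: 34.000 = 17 a, so a = 2.0000 m/s².
Then from the hanging load's equation, T = 8.5 × (10 − 2.0000) = 68.000 N.

68.00 N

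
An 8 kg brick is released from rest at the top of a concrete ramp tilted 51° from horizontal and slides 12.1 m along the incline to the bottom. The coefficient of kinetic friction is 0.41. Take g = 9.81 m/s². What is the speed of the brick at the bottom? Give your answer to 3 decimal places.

The weight component along the incline is mg sin 51° = 60.990 N and the normal force is N = mg cos 51° = 49.389 N.
Friction up the slope is f = μN = 0.41 × 49.389 = 20.249 N, so the net downslope force is 60.990 − 20.249 = 40.741 N and a = 40.741 / 8 = 5.0926 m/s².
Starting from rest over a distance of 12.1 m, v² = 2aL = 2 × 5.0926 × 12.1 = 123.2409, so v = 11.1014 m/s.

11.101 m/s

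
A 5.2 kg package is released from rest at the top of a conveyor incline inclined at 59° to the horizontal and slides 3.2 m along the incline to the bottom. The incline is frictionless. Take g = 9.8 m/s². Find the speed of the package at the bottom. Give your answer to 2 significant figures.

7.3 m/s

The weight component along the incline is mg sin 59° = 43.681 N and the normal force is N = mg cos 59° = 26.246 N.
With no friction, a = g sin 59° = 8.4002 m/s².
Starting from rest over a distance of 3.2 m, v² = 2aL = 2 × 8.4002 × 3.2 = 53.7613, so v = 7.3322 m/s.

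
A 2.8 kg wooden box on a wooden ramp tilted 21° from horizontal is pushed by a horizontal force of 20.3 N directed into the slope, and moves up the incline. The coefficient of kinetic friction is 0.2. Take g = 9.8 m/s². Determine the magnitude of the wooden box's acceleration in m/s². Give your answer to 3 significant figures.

The horizontal push has components F cos 21° = 20.3 × 0.9336 = 18.952 N up the incline and F sin 21° = 20.3 × 0.3584 = 7.276 N pressing into the surface.
The normal force is therefore N = mg cos 21° + F sin 21° = 25.618 + 7.276 = 32.894 N, and kinetic friction down the slope is μN = 0.2 × 32.894 = 6.579 N.
Along the incline: F cos 21° − mg sin 21° − μN = ma, so 18.952 − 9.834 − 6.579 = 2.8 a, giving a = 0.9068 m/s².

0.907 m/s²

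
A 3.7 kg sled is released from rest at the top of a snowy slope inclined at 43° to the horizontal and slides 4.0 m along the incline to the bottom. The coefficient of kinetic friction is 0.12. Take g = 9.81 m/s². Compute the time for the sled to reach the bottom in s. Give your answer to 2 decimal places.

The weight component along the incline is mg sin 43° = 24.754 N and the normal force is N = mg cos 43° = 26.546 N.
Friction up the slope is f = μN = 0.12 × 26.546 = 3.186 N, so the net downslope force is 24.754 − 3.186 = 21.568 N and a = 21.568 / 3.7 = 5.8292 m/s².
Starting from rest, L = ½at², so t = √(2L/a) = √(2 × 4.0 / 5.8292) = 1.1715 s.

1.17 s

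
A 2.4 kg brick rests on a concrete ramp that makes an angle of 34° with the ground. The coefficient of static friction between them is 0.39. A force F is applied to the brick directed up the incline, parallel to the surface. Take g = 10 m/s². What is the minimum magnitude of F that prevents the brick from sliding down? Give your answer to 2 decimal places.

The normal force is N = mg cos 34° = 19.897 N. With F at its minimum the brick is on the verge of sliding down, so static friction is at its maximum μ_s N = 0.39 × 19.897 = 7.760 N and acts up the slope.
Equilibrium along the incline: F + μ_s N = mg sin 34°, so F = 13.421 − 7.760 = 5.661 N.

5.66 N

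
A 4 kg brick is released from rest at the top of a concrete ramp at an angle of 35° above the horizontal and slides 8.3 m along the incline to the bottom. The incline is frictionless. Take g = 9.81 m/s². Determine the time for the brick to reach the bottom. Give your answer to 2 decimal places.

1.72 s

The weight component along the incline is mg sin 35° = 22.507 N and the normal force is N = mg cos 35° = 32.144 N.
With no friction, a = g sin 35° = 5.6268 m/s².
Starting from rest, L = ½at², so t = √(2L/a) = √(2 × 8.3 / 5.6268) = 1.7176 s.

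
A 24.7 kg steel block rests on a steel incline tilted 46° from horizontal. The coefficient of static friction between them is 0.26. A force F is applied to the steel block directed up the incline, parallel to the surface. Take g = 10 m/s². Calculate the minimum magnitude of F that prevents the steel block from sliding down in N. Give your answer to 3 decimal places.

The normal force is N = mg cos 46° = 171.581 N. With F at its minimum the steel block is on the verge of sliding down, so static friction is at its maximum μ_s N = 0.26 × 171.581 = 44.611 N and acts up the slope.
Equilibrium along the incline: F + μ_s N = mg sin 46°, so F = 177.677 − 44.611 = 133.066 N.

133.066 N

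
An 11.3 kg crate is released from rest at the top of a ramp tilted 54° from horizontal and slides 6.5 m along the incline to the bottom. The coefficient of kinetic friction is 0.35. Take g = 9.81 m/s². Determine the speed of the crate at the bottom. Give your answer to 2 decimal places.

The weight component along the incline is mg sin 54° = 89.682 N and the normal force is N = mg cos 54° = 65.158 N.
Friction up the slope is f = μN = 0.35 × 65.158 = 22.805 N, so the net downslope force is 89.682 − 22.805 = 66.877 N and a = 66.877 / 11.3 = 5.9183 m/s².
Starting from rest over a distance of 6.5 m, v² = 2aL = 2 × 5.9183 × 6.5 = 76.9379, so v = 8.7714 m/s.

8.77 m/s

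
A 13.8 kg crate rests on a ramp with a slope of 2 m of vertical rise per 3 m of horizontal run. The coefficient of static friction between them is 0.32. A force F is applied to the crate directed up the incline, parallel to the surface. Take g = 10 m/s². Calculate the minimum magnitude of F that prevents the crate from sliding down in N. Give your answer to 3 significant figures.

The normal force is N = mg cos 33.69° = 114.823 N. With F at its minimum the crate is on the verge of sliding down, so static friction is at its maximum μ_s N = 0.32 × 114.823 = 36.743 N and acts up the slope.
Equilibrium along the incline: F + μ_s N = mg sin 33.69°, so F = 76.549 − 36.743 = 39.806 N.

39.8 N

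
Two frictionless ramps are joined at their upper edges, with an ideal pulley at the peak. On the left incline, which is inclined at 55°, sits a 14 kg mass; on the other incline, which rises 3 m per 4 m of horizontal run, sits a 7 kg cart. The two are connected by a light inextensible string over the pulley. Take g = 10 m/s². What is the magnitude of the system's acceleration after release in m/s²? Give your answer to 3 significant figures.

Resolve each weight along its own incline: the 14 kg mass has component 14 × 10 × sin 55° = 114.681 N down its slope, and the 7 kg mass has 7 × 10 × sin 36.87° = 42.000 N down its slope.
The 14 kg side's 114.681 N exceeds the other side's 42.000 N, so that mass slides down and the 7 kg mass slides up. Taking that direction as positive, Newton's second law for the whole system gives 114.681 − 42.000 = (14 + 7) a, so a = 72.681 / 21 = 3.4610 m/s².

3.46 m/s²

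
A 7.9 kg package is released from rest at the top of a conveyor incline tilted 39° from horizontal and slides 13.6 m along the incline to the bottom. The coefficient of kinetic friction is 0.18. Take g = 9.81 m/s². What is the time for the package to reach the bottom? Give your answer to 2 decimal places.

The weight component along the incline is mg sin 39° = 48.772 N and the normal force is N = mg cos 39° = 60.228 N.
Friction up the slope is f = μN = 0.18 × 60.228 = 10.841 N, so the net downslope force is 48.772 − 10.841 = 37.931 N and a = 37.931 / 7.9 = 4.8014 m/s².
Starting from rest, L = ½at², so t = √(2L/a) = √(2 × 13.6 / 4.8014) = 2.3801 s.

2.38 s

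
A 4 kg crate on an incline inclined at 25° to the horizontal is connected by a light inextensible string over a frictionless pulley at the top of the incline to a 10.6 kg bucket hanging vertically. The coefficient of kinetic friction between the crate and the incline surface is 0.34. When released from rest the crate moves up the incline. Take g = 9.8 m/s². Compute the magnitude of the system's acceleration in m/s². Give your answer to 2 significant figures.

For the crate on the incline: the weight component along the slope is m₁g sin 25° = 4 × 9.8 × 0.4226 = 16.566 N and the normal force is N = m₁g cos 25° = 35.527 N.
Kinetic friction opposes the crate's motion up the incline: f = μN = 0.34 × 35.527 = 12.079 N acting down the slope.
Newton's second law for the crate (up-slope positive): T − 16.566 − 12.079 = 4 a. For the hanging bucket (downward positive): 10.6 × 9.8 − T = 10.6 a.
Adding the two equations eliminates T: 75.235 = 14.6 a, so a = 5.1531 m/s².

5.2 m/s²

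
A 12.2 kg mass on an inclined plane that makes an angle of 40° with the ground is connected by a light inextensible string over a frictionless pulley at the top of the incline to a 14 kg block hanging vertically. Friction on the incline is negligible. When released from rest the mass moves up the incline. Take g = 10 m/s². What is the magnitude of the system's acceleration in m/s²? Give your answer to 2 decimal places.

2.35 m/s²

For the mass on the incline: the weight component along the slope is m₁g sin 40° = 12.2 × 10 × 0.6428 = 78.422 N and the normal force is N = m₁g cos 40° = 93.457 N.
Newton's second law for the mass (up-slope positive): T − 78.422 = 12.2 a. For the hanging block (downward positive): 14 × 10 − T = 14 a.
Adding the two equations eliminates T: 61.578 = 26.2 a, so a = 2.3503 m/s².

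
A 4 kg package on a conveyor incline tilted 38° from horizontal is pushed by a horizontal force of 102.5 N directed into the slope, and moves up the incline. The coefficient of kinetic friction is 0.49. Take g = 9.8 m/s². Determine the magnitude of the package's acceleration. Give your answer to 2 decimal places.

2.64 m/s²

The horizontal push has components F cos 38° = 102.5 × 0.7880 = 80.770 N up the incline and F sin 38° = 102.5 × 0.6157 = 63.109 N pressing into the surface.
The normal force is therefore N = mg cos 38° + F sin 38° = 30.890 + 63.109 = 93.999 N, and kinetic friction down the slope is μN = 0.49 × 93.999 = 46.060 N.
Along the incline: F cos 38° − mg sin 38° − μN = ma, so 80.770 − 24.135 − 46.060 = 4 a, giving a = 2.6437 m/s².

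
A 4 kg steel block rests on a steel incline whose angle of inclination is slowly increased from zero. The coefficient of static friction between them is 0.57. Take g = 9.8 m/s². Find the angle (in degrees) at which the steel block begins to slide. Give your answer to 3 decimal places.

29.683°

At the threshold of sliding, static friction is at its maximum μ_s N and exactly balances the weight component along the incline: mg sin θ = μ_s mg cos θ.
Hence tan θ = μ_s = 0.57, so θ = arctan(0.57) = 29.6831°.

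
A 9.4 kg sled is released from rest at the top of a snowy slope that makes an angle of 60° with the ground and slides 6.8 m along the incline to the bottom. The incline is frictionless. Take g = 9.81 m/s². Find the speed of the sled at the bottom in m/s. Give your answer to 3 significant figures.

The weight component along the incline is mg sin 60° = 79.860 N and the normal force is N = mg cos 60° = 46.107 N.
With no friction, a = g sin 60° = 8.4957 m/s².
Starting from rest over a distance of 6.8 m, v² = 2aL = 2 × 8.4957 × 6.8 = 115.5415, so v = 10.7490 m/s.

10.7 m/s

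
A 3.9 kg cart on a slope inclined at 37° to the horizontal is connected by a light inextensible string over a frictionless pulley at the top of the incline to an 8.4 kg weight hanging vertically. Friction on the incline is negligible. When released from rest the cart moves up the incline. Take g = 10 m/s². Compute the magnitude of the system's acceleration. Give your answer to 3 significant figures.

For the cart on the incline: the weight component along the slope is m₁g sin 37° = 3.9 × 10 × 0.6018 = 23.470 N and the normal force is N = m₁g cos 37° = 31.147 N.
Newton's second law for the cart (up-slope positive): T − 23.470 = 3.9 a. For the hanging weight (downward positive): 8.4 × 10 − T = 8.4 a.
Adding the two equations eliminates T: 60.530 = 12.3 a, so a = 4.9211 m/s².

4.92 m/s²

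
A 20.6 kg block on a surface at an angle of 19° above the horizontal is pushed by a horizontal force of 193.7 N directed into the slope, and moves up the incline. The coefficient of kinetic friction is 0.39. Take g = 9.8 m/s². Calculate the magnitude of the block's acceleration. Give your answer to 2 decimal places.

0.89 m/s²

The horizontal push has components F cos 19° = 193.7 × 0.9455 = 183.143 N up the incline and F sin 19° = 193.7 × 0.3256 = 63.069 N pressing into the surface.
The normal force is therefore N = mg cos 19° + F sin 19° = 190.878 + 63.069 = 253.947 N, and kinetic friction down the slope is μN = 0.39 × 253.947 = 99.039 N.
Along the incline: F cos 19° − mg sin 19° − μN = ma, so 183.143 − 65.732 − 99.039 = 20.6 a, giving a = 0.8918 m/s².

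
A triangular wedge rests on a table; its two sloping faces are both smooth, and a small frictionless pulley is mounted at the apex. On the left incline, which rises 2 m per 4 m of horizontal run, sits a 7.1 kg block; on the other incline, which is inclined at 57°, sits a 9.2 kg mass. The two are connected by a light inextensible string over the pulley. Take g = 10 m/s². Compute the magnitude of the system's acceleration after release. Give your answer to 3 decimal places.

Resolve each weight along its own incline: the 7.1 kg mass has component 7.1 × 10 × sin 26.57° = 31.752 N down its slope, and the 9.2 kg mass has 9.2 × 10 × sin 57° = 77.158 N down its slope.
The 9.2 kg side's 77.158 N exceeds the other side's 31.752 N, so that mass slides down and the 7.1 kg mass slides up. Taking that direction as positive, Newton's second law for the whole system gives 77.158 − 31.752 = (7.1 + 9.2) a, so a = 45.406 / 16.3 = 2.7856 m/s².

2.786 m/s²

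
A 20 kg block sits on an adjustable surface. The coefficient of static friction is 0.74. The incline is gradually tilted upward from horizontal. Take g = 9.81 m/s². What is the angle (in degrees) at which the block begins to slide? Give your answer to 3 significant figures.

At the threshold of sliding, static friction is at its maximum μ_s N and exactly balances the weight component along the incline: mg sin θ = μ_s mg cos θ.
Hence tan θ = μ_s = 0.74, so θ = arctan(0.74) = 36.5014°.

36.5°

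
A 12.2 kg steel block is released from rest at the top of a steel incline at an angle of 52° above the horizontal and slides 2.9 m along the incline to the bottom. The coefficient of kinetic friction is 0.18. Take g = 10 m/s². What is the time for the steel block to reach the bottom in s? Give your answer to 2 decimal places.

The weight component along the incline is mg sin 52° = 96.137 N and the normal force is N = mg cos 52° = 75.111 N.
Friction up the slope is f = μN = 0.18 × 75.111 = 13.520 N, so the net downslope force is 96.137 − 13.520 = 82.617 N and a = 82.617 / 12.2 = 6.7719 m/s².
Starting from rest, L = ½at², so t = √(2L/a) = √(2 × 2.9 / 6.7719) = 0.9255 s.

0.93 s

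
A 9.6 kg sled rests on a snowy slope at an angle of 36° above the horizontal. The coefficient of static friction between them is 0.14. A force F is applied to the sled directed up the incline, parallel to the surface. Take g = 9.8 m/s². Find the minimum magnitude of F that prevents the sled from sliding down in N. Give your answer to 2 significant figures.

The normal force is N = mg cos 36° = 76.112 N. With F at its minimum the sled is on the verge of sliding down, so static friction is at its maximum μ_s N = 0.14 × 76.112 = 10.656 N and acts up the slope.
Equilibrium along the incline: F + μ_s N = mg sin 36°, so F = 55.299 − 10.656 = 44.643 N.

45 N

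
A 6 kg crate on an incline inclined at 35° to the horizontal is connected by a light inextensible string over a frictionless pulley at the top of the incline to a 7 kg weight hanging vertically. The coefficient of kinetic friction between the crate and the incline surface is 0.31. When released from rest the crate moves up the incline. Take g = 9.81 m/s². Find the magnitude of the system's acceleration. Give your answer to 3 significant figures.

1.54 m/s²

For the crate on the incline: the weight component along the slope is m₁g sin 35° = 6 × 9.81 × 0.5736 = 33.762 N and the normal force is N = m₁g cos 35° = 48.215 N.
Kinetic friction opposes the crate's motion up the incline: f = μN = 0.31 × 48.215 = 14.947 N acting down the slope.
Newton's second law for the crate (up-slope positive): T − 33.762 − 14.947 = 6 a. For the hanging weight (downward positive): 7 × 9.81 − T = 7 a.
Adding the two equations eliminates T: 19.961 = 13 a, so a = 1.5355 m/s².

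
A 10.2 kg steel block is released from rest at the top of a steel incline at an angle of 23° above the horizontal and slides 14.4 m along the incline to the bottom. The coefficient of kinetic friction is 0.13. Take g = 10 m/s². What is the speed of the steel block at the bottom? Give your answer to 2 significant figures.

The weight component along the incline is mg sin 23° = 39.855 N and the normal force is N = mg cos 23° = 93.891 N.
Friction up the slope is f = μN = 0.13 × 93.891 = 12.206 N, so the net downslope force is 39.855 − 12.206 = 27.649 N and a = 27.649 / 10.2 = 2.7107 m/s².
Starting from rest over a distance of 14.4 m, v² = 2aL = 2 × 2.7107 × 14.4 = 78.0682, so v = 8.8356 m/s.

8.8 m/s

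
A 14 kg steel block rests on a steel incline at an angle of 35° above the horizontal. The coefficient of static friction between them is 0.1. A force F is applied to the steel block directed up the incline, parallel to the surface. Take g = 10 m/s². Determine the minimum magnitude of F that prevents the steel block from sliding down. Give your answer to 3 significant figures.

68.8 N

The normal force is N = mg cos 35° = 114.681 N. With F at its minimum the steel block is on the verge of sliding down, so static friction is at its maximum μ_s N = 0.1 × 114.681 = 11.468 N and acts up the slope.
Equilibrium along the incline: F + μ_s N = mg sin 35°, so F = 80.301 − 11.468 = 68.833 N.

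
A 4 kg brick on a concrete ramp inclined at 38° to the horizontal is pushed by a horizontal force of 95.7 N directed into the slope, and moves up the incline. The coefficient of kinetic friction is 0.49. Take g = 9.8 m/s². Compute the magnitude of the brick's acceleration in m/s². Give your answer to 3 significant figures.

1.82 m/s²

The horizontal push has components F cos 38° = 95.7 × 0.7880 = 75.412 N up the incline and F sin 38° = 95.7 × 0.6157 = 58.922 N pressing into the surface.
The normal force is therefore N = mg cos 38° + F sin 38° = 30.890 + 58.922 = 89.812 N, and kinetic friction down the slope is μN = 0.49 × 89.812 = 44.008 N.
Along the incline: F cos 38° − mg sin 38° − μN = ma, so 75.412 − 24.135 − 44.008 = 4 a, giving a = 1.8172 m/s².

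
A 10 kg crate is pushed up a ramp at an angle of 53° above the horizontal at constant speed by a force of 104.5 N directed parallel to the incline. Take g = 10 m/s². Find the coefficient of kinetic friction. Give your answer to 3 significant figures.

At constant speed ΣF = 0 along the incline. The applied 104.5 N acts up the slope; the weight component mg sin 53° = 79.864 N and kinetic friction μN both act down the slope.
So 104.5 = 79.864 + μ × 60.182, giving μ = (104.5 − 79.864) / 60.182 = 0.4094.

0.409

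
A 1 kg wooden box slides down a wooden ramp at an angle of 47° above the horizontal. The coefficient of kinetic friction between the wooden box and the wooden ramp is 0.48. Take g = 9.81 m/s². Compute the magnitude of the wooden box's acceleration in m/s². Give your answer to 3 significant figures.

3.96 m/s²

Resolving the weight along the incline: the component pulling the wooden box down the slope is mg sin 47° = 1 × 9.81 × 0.7314 = 7.175 N, and the normal force is N = mg cos 47° = 1 × 9.81 × 0.6820 = 6.690 N.
Kinetic friction acts up the slope with magnitude f = μN = 0.48 × 6.690 = 3.211 N.
Net force along the incline is 7.175 − 3.211 = 3.964 N, so a = 3.964 / 1 = 3.9640 m/s².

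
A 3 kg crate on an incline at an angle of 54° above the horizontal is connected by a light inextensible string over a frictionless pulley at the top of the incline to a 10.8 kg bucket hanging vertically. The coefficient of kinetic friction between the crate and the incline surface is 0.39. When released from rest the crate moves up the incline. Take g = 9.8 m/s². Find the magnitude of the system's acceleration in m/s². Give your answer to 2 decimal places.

5.46 m/s²

For the crate on the incline: the weight component along the slope is m₁g sin 54° = 3 × 9.8 × 0.8090 = 23.785 N and the normal force is N = m₁g cos 54° = 17.281 N.
Kinetic friction opposes the crate's motion up the incline: f = μN = 0.39 × 17.281 = 6.740 N acting down the slope.
Newton's second law for the crate (up-slope positive): T − 23.785 − 6.740 = 3 a. For the hanging bucket (downward positive): 10.8 × 9.8 − T = 10.8 a.
Adding the two equations eliminates T: 75.315 = 13.8 a, so a = 5.4576 m/s².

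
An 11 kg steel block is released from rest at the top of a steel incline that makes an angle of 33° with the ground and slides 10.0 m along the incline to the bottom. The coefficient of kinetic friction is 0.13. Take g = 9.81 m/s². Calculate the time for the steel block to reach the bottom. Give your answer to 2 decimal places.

The weight component along the incline is mg sin 33° = 58.772 N and the normal force is N = mg cos 33° = 90.501 N.
Friction up the slope is f = μN = 0.13 × 90.501 = 11.765 N, so the net downslope force is 58.772 − 11.765 = 47.007 N and a = 47.007 / 11 = 4.2734 m/s².
Starting from rest, L = ½at², so t = √(2L/a) = √(2 × 10.0 / 4.2734) = 2.1634 s.

2.16 s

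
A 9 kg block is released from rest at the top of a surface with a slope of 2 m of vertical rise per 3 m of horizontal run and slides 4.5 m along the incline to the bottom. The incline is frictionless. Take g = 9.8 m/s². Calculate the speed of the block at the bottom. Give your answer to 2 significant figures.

7.0 m/s

The weight component along the incline is mg sin 33.69° = 48.925 N and the normal force is N = mg cos 33.69° = 73.387 N.
With no friction, a = g sin 33.69° = 5.4361 m/s².
Starting from rest over a distance of 4.5 m, v² = 2aL = 2 × 5.4361 × 4.5 = 48.9249, so v = 6.9946 m/s.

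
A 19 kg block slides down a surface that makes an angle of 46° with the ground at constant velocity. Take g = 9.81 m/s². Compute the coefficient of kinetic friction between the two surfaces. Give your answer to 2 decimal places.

1.04

At constant velocity the net force along the incline is zero: mg sin 46° = μ mg cos 46°.
So μ = tan 46° = 0.7193 / 0.6947 = 1.0354.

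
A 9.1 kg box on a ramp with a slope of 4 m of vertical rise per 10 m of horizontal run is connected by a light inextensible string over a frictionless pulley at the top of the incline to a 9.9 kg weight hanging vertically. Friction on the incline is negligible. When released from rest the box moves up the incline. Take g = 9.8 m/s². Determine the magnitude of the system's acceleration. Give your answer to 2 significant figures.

For the box on the incline: the weight component along the slope is m₁g sin 21.80° = 9.1 × 9.8 × 0.3714 = 33.121 N and the normal force is N = m₁g cos 21.80° = 82.802 N.
Newton's second law for the box (up-slope positive): T − 33.121 = 9.1 a. For the hanging weight (downward positive): 9.9 × 9.8 − T = 9.9 a.
Adding the two equations eliminates T: 63.899 = 19 a, so a = 3.3631 m/s².

3.4 m/s²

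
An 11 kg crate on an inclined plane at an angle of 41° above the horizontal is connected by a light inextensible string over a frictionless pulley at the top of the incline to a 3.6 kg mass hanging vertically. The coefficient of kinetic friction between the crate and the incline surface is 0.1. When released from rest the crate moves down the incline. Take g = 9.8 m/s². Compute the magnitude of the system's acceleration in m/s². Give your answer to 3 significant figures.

1.87 m/s²

For the crate on the incline: the weight component along the slope is m₁g sin 41° = 11 × 9.8 × 0.6561 = 70.728 N and the normal force is N = m₁g cos 41° = 81.358 N.
Kinetic friction opposes the crate's motion down the incline: f = μN = 0.1 × 81.358 = 8.136 N acting up the slope.
Newton's second law for the crate (down-slope positive): 70.728 − 8.136 − T = 11 a. For the hanging mass (upward positive): T − 3.6 × 9.8 = 3.6 a.
Adding the two equations eliminates T: 27.312 = 14.6 a, so a = 1.8707 m/s².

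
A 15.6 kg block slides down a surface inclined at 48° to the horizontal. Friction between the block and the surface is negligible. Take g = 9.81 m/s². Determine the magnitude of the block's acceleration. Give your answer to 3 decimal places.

Resolving the weight along the incline: the component pulling the block down the slope is mg sin 48° = 15.6 × 9.81 × 0.7431 = 113.721 N, and the normal force is N = mg cos 48° = 15.6 × 9.81 × 0.6691 = 102.396 N.
With no friction the net force along the incline is 113.721 N, so a = g sin 48° = 113.721 / 15.6 = 7.2898 m/s².

7.290 m/s²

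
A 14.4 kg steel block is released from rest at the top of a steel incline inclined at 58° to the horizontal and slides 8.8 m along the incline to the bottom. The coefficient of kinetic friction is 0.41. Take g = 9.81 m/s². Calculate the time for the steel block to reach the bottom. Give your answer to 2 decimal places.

The weight component along the incline is mg sin 58° = 119.799 N and the normal force is N = mg cos 58° = 74.859 N.
Friction up the slope is f = μN = 0.41 × 74.859 = 30.692 N, so the net downslope force is 119.799 − 30.692 = 89.107 N and a = 89.107 / 14.4 = 6.1880 m/s².
Starting from rest, L = ½at², so t = √(2L/a) = √(2 × 8.8 / 6.1880) = 1.6865 s.

1.69 s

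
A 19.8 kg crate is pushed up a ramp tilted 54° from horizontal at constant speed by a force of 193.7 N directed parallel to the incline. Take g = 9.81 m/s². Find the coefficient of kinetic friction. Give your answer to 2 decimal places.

0.32

At constant speed ΣF = 0 along the incline. The applied 193.7 N acts up the slope; the weight component mg sin 54° = 157.142 N and kinetic friction μN both act down the slope.
So 193.7 = 157.142 + μ × 114.170, giving μ = (193.7 − 157.142) / 114.170 = 0.3202.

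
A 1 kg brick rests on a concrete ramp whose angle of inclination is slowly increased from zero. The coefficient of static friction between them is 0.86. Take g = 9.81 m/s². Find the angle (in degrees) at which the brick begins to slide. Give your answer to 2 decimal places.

At the threshold of sliding, static friction is at its maximum μ_s N and exactly balances the weight component along the incline: mg sin θ = μ_s mg cos θ.
Hence tan θ = μ_s = 0.86, so θ = arctan(0.86) = 40.6955°.

40.70°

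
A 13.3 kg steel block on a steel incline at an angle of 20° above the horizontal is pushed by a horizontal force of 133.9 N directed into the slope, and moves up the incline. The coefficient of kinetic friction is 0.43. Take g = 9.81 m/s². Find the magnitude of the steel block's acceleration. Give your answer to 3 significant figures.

0.661 m/s²

The horizontal push has components F cos 20° = 133.9 × 0.9397 = 125.826 N up the incline and F sin 20° = 133.9 × 0.3420 = 45.794 N pressing into the surface.
The normal force is therefore N = mg cos 20° + F sin 20° = 122.605 + 45.794 = 168.399 N, and kinetic friction down the slope is μN = 0.43 × 168.399 = 72.412 N.
Along the incline: F cos 20° − mg sin 20° − μN = ma, so 125.826 − 44.622 − 72.412 = 13.3 a, giving a = 0.6611 m/s².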